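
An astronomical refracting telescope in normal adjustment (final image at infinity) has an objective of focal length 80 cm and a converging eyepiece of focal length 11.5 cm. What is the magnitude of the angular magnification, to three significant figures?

|M| = f_obj/|f_eye| = 80/11.5 = 6.957.

6.96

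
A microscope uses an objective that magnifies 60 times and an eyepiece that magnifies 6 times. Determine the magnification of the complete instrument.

360

The overall magnification of a compound microscope is the product of the objective and eyepiece magnifications:
M = M_obj x M_eye = 60 x 6 = 360.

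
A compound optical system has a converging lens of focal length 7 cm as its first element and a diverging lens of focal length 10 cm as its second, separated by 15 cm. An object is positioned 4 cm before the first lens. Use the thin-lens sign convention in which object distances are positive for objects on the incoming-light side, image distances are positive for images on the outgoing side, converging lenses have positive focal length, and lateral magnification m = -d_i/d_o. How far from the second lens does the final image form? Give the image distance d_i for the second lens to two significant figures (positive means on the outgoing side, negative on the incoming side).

-7.1 cm

First lens: d_i1 = 1/(1/7 - 1/4) = -9.333 cm.
The intermediate image is virtual, 9.333 cm to the left of lens 1, so d_o2 = L - d_i1 = 15 - (-9.333) = 24.333 cm.
Second lens: d_i2 = 1/(1/(-10) - 1/(24.333)) = -7.087 cm.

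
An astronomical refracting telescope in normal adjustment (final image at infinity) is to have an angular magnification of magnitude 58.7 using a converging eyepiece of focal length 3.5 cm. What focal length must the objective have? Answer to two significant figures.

|M| = f_obj/|f_eye|, so f_obj = |M| x |f_eye| = 58.7 x 3.5 = 205.450 cm.

210 cm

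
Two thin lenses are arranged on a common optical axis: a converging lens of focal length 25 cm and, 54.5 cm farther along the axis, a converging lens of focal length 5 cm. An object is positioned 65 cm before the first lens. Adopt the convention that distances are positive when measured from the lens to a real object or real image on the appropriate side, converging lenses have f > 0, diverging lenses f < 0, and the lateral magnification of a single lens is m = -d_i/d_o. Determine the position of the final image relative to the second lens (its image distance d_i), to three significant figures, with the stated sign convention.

Lens 1: 1/d_i1 = 1/f_1 - 1/d_o1 = 1/25 - 1/65 = 0.02462 cm^-1, so d_i1 = 40.625 cm.
That image sits 13.875 cm in front of the second lens, so d_o2 = 13.875 cm.
Lens 2: 1/d_i2 = 1/f_2 - 1/d_o2 = 1/5 - 1/(13.875) = 0.12793 cm^-1, so d_i2 = 7.817 cm.

7.82 cm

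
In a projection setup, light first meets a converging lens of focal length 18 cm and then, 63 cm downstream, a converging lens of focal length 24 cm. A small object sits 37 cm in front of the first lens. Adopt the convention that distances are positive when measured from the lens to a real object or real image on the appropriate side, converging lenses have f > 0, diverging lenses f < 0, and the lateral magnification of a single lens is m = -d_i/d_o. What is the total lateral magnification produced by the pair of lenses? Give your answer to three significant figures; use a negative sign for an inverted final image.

5.76

Applying the thin-lens equation to the first lens, 1/18 = 1/37 + 1/d_i1, which gives d_i1 = 35.053 cm.
Its lateral magnification is m_1 = -d_i1/d_o1 = -(35.053)/37 = -0.9474.
Object distance for lens 2: d_o2 = 63 - 35.053 = 27.947 cm.
Applying the thin-lens equation again with f_2 = 24 cm and d_o2 = 27.947 cm gives d_i2 = 169.920 cm.
m_2 = -(169.920)/(27.947) = -6.0800.
The system's lateral magnification is m_1 m_2 = (-0.9474)(-6.0800) = 5.7600.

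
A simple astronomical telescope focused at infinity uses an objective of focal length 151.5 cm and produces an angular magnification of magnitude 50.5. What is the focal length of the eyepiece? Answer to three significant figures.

|M| = f_obj/f_eye, so f_eye = f_obj/|M| = 151.5/50.5 = 3.000 cm.

3.00 cm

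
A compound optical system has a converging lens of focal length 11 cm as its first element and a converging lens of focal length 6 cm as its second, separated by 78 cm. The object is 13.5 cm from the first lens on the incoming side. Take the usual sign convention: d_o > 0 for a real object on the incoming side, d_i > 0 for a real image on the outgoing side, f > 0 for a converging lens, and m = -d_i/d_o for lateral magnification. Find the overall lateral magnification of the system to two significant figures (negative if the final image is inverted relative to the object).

2.1

Applying the thin-lens equation to the first lens, 1/11 = 1/13.5 + 1/d_i1, which gives d_i1 = 59.400 cm.
Its lateral magnification is m_1 = -d_i1/d_o1 = -(59.400)/13.5 = -4.4000.
That image sits 18.600 cm in front of the second lens, so d_o2 = 18.600 cm.
Applying the thin-lens equation again with f_2 = 6 cm and d_o2 = 18.600 cm gives d_i2 = 8.857 cm.
m_2 = -(8.857)/(18.600) = -0.4762.
Total m = m_1 x m_2 = (-4.4000)(-0.4762) = 2.0952.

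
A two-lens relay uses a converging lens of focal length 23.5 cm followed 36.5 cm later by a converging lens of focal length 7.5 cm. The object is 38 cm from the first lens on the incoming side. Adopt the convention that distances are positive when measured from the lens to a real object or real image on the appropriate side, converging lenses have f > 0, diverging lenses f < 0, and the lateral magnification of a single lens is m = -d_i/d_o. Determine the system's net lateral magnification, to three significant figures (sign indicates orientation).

-0.373

Applying the thin-lens equation to the first lens, 1/23.5 = 1/38 + 1/d_i1, which gives d_i1 = 61.586 cm.
Its lateral magnification is m_1 = -d_i1/d_o1 = -(61.586)/38 = -1.6207.
Since 61.586 cm > 36.5 cm, the first image lies past the second lens and serves as a virtual object: d_o2 = L - d_i1 = -25.086 cm.
Applying the thin-lens equation again with f_2 = 7.5 cm and d_o2 = -25.086 cm gives d_i2 = 5.774 cm.
m_2 = -(5.774)/(-25.086) = 0.2302.
Overall magnification: m = m_1 m_2 = -0.3730.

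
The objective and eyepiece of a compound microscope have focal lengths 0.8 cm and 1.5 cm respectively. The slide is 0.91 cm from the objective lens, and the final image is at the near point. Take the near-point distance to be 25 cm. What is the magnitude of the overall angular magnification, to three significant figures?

Objective: 1/d_i = 1/f_obj - 1/d_o = 1/0.8 - 1/0.91 = 0.15110 cm^-1, so d_i = 6.618 cm.
m_obj = -d_i/d_o = -6.618/0.91 = -7.273.
Eyepiece angular magnification (image at near point): M_eye = 1 + D/f_e = 1 + 25/1.5 = 17.667.
Overall M = m_obj x M_eye = (-7.273)(17.667) = -128.48.
|M| = 128.48.

128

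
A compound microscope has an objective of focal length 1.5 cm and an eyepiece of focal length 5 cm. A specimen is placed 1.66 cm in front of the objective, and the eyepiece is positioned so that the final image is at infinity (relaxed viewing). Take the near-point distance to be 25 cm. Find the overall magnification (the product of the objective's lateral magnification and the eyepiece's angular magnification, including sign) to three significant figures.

Objective: 1/d_i = 1/f_obj - 1/d_o = 1/1.5 - 1/1.66 = 0.06426 cm^-1, so d_i = 15.563 cm.
m_obj = -d_i/d_o = -15.563/1.66 = -9.375.
Eyepiece angular magnification (image at infinity): M_eye = D/f_e = 25/5 = 5.000.
Overall M = m_obj x M_eye = (-9.375)(5.000) = -46.88.

-46.9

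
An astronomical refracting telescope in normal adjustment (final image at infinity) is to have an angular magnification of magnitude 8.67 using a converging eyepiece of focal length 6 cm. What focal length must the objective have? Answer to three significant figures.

52.0 cm

|M| = f_obj/|f_eye|, so f_obj = |M| x |f_eye| = 8.67 x 6 = 52.020 cm.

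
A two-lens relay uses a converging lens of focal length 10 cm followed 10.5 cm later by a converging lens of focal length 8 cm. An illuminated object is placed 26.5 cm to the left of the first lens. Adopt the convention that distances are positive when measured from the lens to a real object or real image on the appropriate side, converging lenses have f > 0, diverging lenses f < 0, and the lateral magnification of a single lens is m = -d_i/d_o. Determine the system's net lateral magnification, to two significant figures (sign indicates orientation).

Applying the thin-lens equation to the first lens, 1/10 = 1/26.5 + 1/d_i1, which gives d_i1 = 16.061 cm.
Its lateral magnification is m_1 = -d_i1/d_o1 = -(16.061)/26.5 = -0.6061.
This image would form 16.061 cm past lens 1, i.e. 5.561 cm beyond lens 2, so it is a virtual object for lens 2: d_o2 = 10.5 - 16.061 = -5.561 cm.
Applying the thin-lens equation again with f_2 = 8 cm and d_o2 = -5.561 cm gives d_i2 = 3.280 cm.
m_2 = -(3.280)/(-5.561) = 0.5899.
Overall magnification: m = m_1 m_2 = -0.3575.

-0.36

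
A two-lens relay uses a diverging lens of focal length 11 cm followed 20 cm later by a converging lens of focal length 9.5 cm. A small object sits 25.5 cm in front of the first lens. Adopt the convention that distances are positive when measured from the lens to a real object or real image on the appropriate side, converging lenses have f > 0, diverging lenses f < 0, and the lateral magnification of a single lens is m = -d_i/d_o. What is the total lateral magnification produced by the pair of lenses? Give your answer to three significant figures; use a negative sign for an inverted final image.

-0.157

Applying the thin-lens equation to the first lens, 1/(-11) = 1/25.5 + 1/d_i1, which gives d_i1 = -7.685 cm.
Its lateral magnification is m_1 = -d_i1/d_o1 = -(-7.685)/25.5 = 0.3014.
With d_i1 < 0 the first image is virtual and lies on the object side; the object distance for lens 2 is d_o2 = 20 - (-7.685) = 27.685 cm.
Applying the thin-lens equation again with f_2 = 9.5 cm and d_o2 = 27.685 cm gives d_i2 = 14.463 cm.
m_2 = -(14.463)/(27.685) = -0.5224.
Overall magnification: m = m_1 m_2 = -0.1574.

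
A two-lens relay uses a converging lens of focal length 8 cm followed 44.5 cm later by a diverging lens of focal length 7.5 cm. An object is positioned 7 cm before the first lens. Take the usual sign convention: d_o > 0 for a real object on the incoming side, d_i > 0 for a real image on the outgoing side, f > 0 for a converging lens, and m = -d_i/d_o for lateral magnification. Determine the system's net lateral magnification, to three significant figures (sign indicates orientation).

Lens 1: 1/d_i1 = 1/f_1 - 1/d_o1 = 1/8 - 1/7 = -0.01786 cm^-1, so d_i1 = -56.000 cm.
m_1 = -(-56.000)/7 = 8.0000.
The intermediate image is virtual, 56.000 cm to the left of lens 1, so d_o2 = L - d_i1 = 44.5 - (-56.000) = 100.500 cm.
Lens 2: 1/d_i2 = 1/f_2 - 1/d_o2 = 1/(-7.5) - 1/(100.500) = -0.14328 cm^-1, so d_i2 = -6.979 cm.
m_2 = -(-6.979)/(100.500) = 0.0694.
Total m = m_1 x m_2 = (8.0000)(0.0694) = 0.5556.

0.556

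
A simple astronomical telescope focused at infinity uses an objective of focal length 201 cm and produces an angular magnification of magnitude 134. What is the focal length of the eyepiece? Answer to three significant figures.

|M| = f_obj/f_eye, so f_eye = f_obj/|M| = 201/134.0 = 1.500 cm.

1.50 cm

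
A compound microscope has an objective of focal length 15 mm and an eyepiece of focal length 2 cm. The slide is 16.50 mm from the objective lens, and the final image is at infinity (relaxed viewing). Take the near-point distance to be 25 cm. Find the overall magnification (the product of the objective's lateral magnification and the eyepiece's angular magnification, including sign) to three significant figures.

Convert to cm: f_obj = 15 mm = 1.5 cm; d_o = 16.50 mm = 1.65 cm.
Objective: 1/d_i = 1/f_obj - 1/d_o = 1/1.5 - 1/1.65 = 0.06061 cm^-1, so d_i = 16.500 cm.
m_obj = -d_i/d_o = -16.500/1.65 = -10.000.
Eyepiece angular magnification (image at infinity): M_eye = D/f_e = 25/2 = 12.500.
Overall M = m_obj x M_eye = (-10.000)(12.500) = -125.00.

-125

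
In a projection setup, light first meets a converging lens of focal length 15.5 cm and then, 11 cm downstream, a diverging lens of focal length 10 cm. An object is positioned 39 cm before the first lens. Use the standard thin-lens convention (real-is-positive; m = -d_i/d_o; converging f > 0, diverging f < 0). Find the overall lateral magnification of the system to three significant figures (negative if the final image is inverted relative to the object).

Lens 1: 1/d_i1 = 1/f_1 - 1/d_o1 = 1/15.5 - 1/39 = 0.03888 cm^-1, so d_i1 = 25.723 cm.
m_1 = -(25.723)/39 = -0.6596.
This image would form 25.723 cm past lens 1, i.e. 14.723 cm beyond lens 2, so it is a virtual object for lens 2: d_o2 = 11 - 25.723 = -14.723 cm.
Lens 2: 1/d_i2 = 1/f_2 - 1/d_o2 = 1/(-10) - 1/(-14.723) = -0.03208 cm^-1, so d_i2 = -31.171 cm.
m_2 = -(-31.171)/(-14.723) = -2.1171.
Overall magnification: m = m_1 m_2 = 1.3964.

1.40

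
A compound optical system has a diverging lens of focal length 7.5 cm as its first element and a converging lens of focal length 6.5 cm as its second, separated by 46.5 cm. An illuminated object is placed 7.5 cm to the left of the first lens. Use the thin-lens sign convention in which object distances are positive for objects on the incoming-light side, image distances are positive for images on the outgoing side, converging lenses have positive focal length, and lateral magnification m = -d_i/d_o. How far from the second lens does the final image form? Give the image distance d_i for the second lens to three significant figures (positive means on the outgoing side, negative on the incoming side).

First lens: d_i1 = 1/(1/(-7.5) - 1/7.5) = -3.750 cm.
With d_i1 < 0 the first image is virtual and lies on the object side; the object distance for lens 2 is d_o2 = 46.5 - (-3.750) = 50.250 cm.
Second lens: d_i2 = 1/(1/6.5 - 1/(50.250)) = 7.466 cm.

7.47 cm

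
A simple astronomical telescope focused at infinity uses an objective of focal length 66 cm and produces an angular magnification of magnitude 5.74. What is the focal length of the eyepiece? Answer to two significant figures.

|M| = f_obj/f_eye, so f_eye = f_obj/|M| = 66/5.74 = 11.498 cm.

11 cm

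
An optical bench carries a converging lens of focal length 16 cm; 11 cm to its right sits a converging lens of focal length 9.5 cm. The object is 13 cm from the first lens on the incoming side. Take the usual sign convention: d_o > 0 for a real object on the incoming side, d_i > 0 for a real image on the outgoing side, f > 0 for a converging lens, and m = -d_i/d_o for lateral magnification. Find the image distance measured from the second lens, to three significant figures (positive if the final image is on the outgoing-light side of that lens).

First lens: d_i1 = 1/(1/16 - 1/13) = -69.333 cm.
The intermediate image is virtual, 69.333 cm to the left of lens 1, so d_o2 = L - d_i1 = 11 - (-69.333) = 80.333 cm.
Second lens: d_i2 = 1/(1/9.5 - 1/(80.333)) = 10.774 cm.

10.8 cm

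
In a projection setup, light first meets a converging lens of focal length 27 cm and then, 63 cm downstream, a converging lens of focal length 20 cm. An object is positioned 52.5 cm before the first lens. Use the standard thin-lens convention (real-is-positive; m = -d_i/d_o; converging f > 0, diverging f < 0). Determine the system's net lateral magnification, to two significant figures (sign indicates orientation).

Applying the thin-lens equation to the first lens, 1/27 = 1/52.5 + 1/d_i1, which gives d_i1 = 55.588 cm.
Its lateral magnification is m_1 = -d_i1/d_o1 = -(55.588)/52.5 = -1.0588.
That image sits 7.412 cm in front of the second lens, so d_o2 = 7.412 cm.
Applying the thin-lens equation again with f_2 = 20 cm and d_o2 = 7.412 cm gives d_i2 = -11.776 cm.
m_2 = -(-11.776)/(7.412) = 1.5888.
The system's lateral magnification is m_1 m_2 = (-1.0588)(1.5888) = -1.6822.

-1.7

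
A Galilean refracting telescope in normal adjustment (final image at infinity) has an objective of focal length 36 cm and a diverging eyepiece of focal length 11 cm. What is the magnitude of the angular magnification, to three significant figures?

3.27

|M| = f_obj/|f_eye| = 36/11 = 3.273.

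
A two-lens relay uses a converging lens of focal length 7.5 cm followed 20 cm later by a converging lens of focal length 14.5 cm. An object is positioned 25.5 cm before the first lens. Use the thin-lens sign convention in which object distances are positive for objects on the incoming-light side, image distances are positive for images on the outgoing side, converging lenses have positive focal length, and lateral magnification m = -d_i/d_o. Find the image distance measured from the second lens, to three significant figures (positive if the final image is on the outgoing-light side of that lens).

First lens: d_i1 = 1/(1/7.5 - 1/25.5) = 10.625 cm.
The intermediate image is 10.625 cm to the right of lens 1, so d_o2 = L - d_i1 = 20 - 10.625 = 9.375 cm.
Second lens: d_i2 = 1/(1/14.5 - 1/(9.375)) = -26.524 cm.

-26.5 cm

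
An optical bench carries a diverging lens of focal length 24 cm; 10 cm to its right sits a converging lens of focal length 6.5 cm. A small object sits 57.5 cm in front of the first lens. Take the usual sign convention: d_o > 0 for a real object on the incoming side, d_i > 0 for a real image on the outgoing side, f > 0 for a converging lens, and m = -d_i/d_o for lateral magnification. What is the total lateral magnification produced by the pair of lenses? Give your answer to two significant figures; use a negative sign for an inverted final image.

-0.094

Applying the thin-lens equation to the first lens, 1/(-24) = 1/57.5 + 1/d_i1, which gives d_i1 = -16.933 cm.
Its lateral magnification is m_1 = -d_i1/d_o1 = -(-16.933)/57.5 = 0.2945.
The intermediate image is virtual, 16.933 cm to the left of lens 1, so d_o2 = L - d_i1 = 10 - (-16.933) = 26.933 cm.
Applying the thin-lens equation again with f_2 = 6.5 cm and d_o2 = 26.933 cm gives d_i2 = 8.568 cm.
m_2 = -(8.568)/(26.933) = -0.3181.
The system's lateral magnification is m_1 m_2 = (0.2945)(-0.3181) = -0.0937.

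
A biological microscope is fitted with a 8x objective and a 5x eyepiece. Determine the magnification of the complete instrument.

The overall magnification of a compound microscope is the product of the objective and eyepiece magnifications:
M = M_obj x M_eye = 8 x 5 = 40.

40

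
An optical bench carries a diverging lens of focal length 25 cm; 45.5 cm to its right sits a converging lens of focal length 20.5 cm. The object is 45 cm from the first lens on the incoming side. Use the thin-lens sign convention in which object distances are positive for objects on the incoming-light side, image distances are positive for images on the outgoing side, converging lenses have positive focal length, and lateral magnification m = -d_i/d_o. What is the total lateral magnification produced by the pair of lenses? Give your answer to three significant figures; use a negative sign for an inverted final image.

-0.178

Lens 1: 1/d_i1 = 1/f_1 - 1/d_o1 = 1/(-25) - 1/45 = -0.06222 cm^-1, so d_i1 = -16.071 cm.
m_1 = -(-16.071)/45 = 0.3571.
With d_i1 < 0 the first image is virtual and lies on the object side; the object distance for lens 2 is d_o2 = 45.5 - (-16.071) = 61.571 cm.
Lens 2: 1/d_i2 = 1/f_2 - 1/d_o2 = 1/20.5 - 1/(61.571) = 0.03254 cm^-1, so d_i2 = 30.732 cm.
m_2 = -(30.732)/(61.571) = -0.4991.
Overall magnification: m = m_1 m_2 = -0.1783.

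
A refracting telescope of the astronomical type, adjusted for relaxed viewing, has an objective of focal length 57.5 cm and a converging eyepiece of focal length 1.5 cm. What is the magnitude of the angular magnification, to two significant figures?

38

|M| = f_obj/|f_eye| = 57.5/1.5 = 38.333.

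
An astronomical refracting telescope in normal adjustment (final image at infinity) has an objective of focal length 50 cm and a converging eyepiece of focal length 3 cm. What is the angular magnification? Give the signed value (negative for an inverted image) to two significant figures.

M = -f_obj/f_eye = -50/(3) = -16.667.

-17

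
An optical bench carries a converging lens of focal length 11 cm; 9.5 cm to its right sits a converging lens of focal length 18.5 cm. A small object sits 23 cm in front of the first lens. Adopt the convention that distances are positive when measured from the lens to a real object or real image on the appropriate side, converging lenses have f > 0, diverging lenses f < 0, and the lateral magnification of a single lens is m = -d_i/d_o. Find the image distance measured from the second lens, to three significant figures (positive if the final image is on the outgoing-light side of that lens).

7.12 cm

Lens 1: 1/d_i1 = 1/f_1 - 1/d_o1 = 1/11 - 1/23 = 0.04743 cm^-1, so d_i1 = 21.083 cm.
Since 21.083 cm > 9.5 cm, the first image lies past the second lens and serves as a virtual object: d_o2 = L - d_i1 = -11.583 cm.
Lens 2: 1/d_i2 = 1/f_2 - 1/d_o2 = 1/18.5 - 1/(-11.583) = 0.14038 cm^-1, so d_i2 = 7.123 cm.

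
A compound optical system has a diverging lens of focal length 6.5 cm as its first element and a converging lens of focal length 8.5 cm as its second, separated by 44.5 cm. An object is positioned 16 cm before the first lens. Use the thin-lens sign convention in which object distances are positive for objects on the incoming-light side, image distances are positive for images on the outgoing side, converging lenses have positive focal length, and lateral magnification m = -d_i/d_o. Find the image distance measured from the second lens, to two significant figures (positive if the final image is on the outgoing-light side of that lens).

10 cm

First lens: d_i1 = 1/(1/(-6.5) - 1/16) = -4.622 cm.
The intermediate image is virtual, 4.622 cm to the left of lens 1, so d_o2 = L - d_i1 = 44.5 - (-4.622) = 49.122 cm.
Second lens: d_i2 = 1/(1/8.5 - 1/(49.122)) = 10.279 cm.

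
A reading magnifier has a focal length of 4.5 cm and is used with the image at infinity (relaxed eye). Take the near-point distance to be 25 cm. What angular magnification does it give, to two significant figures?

5.6

M = D/f = 25/4.5 = 5.556.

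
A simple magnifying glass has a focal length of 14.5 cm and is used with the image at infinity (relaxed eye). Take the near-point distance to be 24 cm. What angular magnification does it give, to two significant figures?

M = D/f = 24/14.5 = 1.655.

1.7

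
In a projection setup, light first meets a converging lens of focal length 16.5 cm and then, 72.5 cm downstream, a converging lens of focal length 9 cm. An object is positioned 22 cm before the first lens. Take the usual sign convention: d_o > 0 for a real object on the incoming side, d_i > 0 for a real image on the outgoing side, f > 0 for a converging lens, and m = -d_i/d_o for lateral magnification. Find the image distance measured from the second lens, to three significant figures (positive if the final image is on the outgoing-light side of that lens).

First lens: d_i1 = 1/(1/16.5 - 1/22) = 66.000 cm.
That image sits 6.500 cm in front of the second lens, so d_o2 = 6.500 cm.
Second lens: d_i2 = 1/(1/9 - 1/(6.500)) = -23.400 cm.

-23.4 cm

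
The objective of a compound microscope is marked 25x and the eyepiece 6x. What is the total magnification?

150

The overall magnification of a compound microscope is the product of the objective and eyepiece magnifications:
M = M_obj x M_eye = 25 x 6 = 150.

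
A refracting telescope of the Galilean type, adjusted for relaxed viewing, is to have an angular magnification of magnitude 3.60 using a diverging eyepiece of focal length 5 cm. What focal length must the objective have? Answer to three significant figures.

18.0 cm

|M| = f_obj/|f_eye|, so f_obj = |M| x |f_eye| = 3.6 x 5 = 18.000 cm.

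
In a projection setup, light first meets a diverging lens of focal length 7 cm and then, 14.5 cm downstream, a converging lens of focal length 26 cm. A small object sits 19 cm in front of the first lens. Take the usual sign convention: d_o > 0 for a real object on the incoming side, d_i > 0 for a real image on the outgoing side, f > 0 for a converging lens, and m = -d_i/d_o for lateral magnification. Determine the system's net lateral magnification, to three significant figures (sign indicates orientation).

1.10

First lens: d_i1 = 1/(1/(-7) - 1/19) = -5.115 cm.
m_1 = -(-5.115)/19 = 0.2692.
With d_i1 < 0 the first image is virtual and lies on the object side; the object distance for lens 2 is d_o2 = 14.5 - (-5.115) = 19.615 cm.
Second lens: d_i2 = 1/(1/26 - 1/(19.615)) = -79.880 cm.
m_2 = -(-79.880)/(19.615) = 4.0723.
The system's lateral magnification is m_1 m_2 = (0.2692)(4.0723) = 1.0964.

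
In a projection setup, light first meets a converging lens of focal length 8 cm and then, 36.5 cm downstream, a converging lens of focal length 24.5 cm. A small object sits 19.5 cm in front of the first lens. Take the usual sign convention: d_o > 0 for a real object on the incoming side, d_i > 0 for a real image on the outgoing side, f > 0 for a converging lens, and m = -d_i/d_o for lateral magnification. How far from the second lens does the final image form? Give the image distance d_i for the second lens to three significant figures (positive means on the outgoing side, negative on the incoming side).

-359 cm

Applying the thin-lens equation to the first lens, 1/8 = 1/19.5 + 1/d_i1, which gives d_i1 = 13.565 cm.
The intermediate image is 13.565 cm to the right of lens 1, so d_o2 = L - d_i1 = 36.5 - 13.565 = 22.935 cm.
Applying the thin-lens equation again with f_2 = 24.5 cm and d_o2 = 22.935 cm gives d_i2 = -358.993 cm.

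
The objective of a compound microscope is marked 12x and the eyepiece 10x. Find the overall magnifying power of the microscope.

The overall magnification of a compound microscope is the product of the objective and eyepiece magnifications:
M = M_obj x M_eye = 12 x 10 = 120.

120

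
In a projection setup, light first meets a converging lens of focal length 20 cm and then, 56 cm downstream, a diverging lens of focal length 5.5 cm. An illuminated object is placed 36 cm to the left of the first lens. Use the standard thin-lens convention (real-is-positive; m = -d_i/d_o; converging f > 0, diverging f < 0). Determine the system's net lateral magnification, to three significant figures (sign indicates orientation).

Applying the thin-lens equation to the first lens, 1/20 = 1/36 + 1/d_i1, which gives d_i1 = 45.000 cm.
Its lateral magnification is m_1 = -d_i1/d_o1 = -(45.000)/36 = -1.2500.
That image sits 11.000 cm in front of the second lens, so d_o2 = 11.000 cm.
Applying the thin-lens equation again with f_2 = -5.5 cm and d_o2 = 11.000 cm gives d_i2 = -3.667 cm.
m_2 = -(-3.667)/(11.000) = 0.3333.
Overall magnification: m = m_1 m_2 = -0.4167.

-0.417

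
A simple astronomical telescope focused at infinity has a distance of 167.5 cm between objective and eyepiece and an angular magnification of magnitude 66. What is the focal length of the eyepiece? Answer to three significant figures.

In normal adjustment the tube length equals f_obj + f_eye and |M| = f_obj/f_eye.
So f_obj = 66 f_eye and 66 f_eye + f_eye = 167.5 cm, giving f_eye = 167.5/67 = 2.500 cm and f_obj = 165.000 cm.

2.50 cm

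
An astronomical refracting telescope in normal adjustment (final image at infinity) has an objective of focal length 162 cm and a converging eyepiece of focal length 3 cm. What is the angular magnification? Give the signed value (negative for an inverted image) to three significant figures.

M = -f_obj/f_eye = -162/(3) = -54.000.

-54.0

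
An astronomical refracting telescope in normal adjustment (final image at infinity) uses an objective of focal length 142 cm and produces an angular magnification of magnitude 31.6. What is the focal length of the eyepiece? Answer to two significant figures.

4.5 cm

|M| = f_obj/f_eye, so f_eye = f_obj/|M| = 142/31.6 = 4.494 cm.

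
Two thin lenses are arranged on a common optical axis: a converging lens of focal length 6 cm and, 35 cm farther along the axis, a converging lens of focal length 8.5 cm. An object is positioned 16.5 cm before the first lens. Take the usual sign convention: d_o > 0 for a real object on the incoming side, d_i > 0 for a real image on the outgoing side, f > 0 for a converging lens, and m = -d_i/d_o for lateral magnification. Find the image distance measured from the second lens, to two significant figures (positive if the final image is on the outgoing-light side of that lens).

First lens: d_i1 = 1/(1/6 - 1/16.5) = 9.429 cm.
The intermediate image is 9.429 cm to the right of lens 1, so d_o2 = L - d_i1 = 35 - 9.429 = 25.571 cm.
Second lens: d_i2 = 1/(1/8.5 - 1/(25.571)) = 12.732 cm.

13 cm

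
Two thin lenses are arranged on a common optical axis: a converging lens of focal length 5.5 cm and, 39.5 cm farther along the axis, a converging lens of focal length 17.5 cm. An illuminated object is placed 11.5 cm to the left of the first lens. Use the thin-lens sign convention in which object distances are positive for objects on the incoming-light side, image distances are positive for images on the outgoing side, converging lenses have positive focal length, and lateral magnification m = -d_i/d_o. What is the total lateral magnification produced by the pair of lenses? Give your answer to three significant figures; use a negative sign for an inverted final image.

Lens 1: 1/d_i1 = 1/f_1 - 1/d_o1 = 1/5.5 - 1/11.5 = 0.09486 cm^-1, so d_i1 = 10.542 cm.
m_1 = -(10.542)/11.5 = -0.9167.
Object distance for lens 2: d_o2 = 39.5 - 10.542 = 28.958 cm.
Lens 2: 1/d_i2 = 1/f_2 - 1/d_o2 = 1/17.5 - 1/(28.958) = 0.02261 cm^-1, so d_i2 = 44.227 cm.
m_2 = -(44.227)/(28.958) = -1.5273.
Total m = m_1 x m_2 = (-0.9167)(-1.5273) = 1.4000.

1.40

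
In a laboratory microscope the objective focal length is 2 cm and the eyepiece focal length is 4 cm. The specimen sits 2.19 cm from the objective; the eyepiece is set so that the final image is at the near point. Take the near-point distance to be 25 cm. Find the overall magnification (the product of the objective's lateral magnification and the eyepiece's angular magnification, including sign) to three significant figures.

Objective: 1/d_i = 1/f_obj - 1/d_o = 1/2 - 1/2.19 = 0.04338 cm^-1, so d_i = 23.053 cm.
m_obj = -d_i/d_o = -23.053/2.19 = -10.526.
Eyepiece angular magnification (image at near point): M_eye = 1 + D/f_e = 1 + 25/4 = 7.250.
Overall M = m_obj x M_eye = (-10.526)(7.250) = -76.32.

-76.3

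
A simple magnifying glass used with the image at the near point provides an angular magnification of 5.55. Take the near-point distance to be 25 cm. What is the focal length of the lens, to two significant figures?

For the image at the near point, M = 1 + D/f.
f = D/(M - 1) = 25/(5.55 - 1) = 5.495 cm.

5.5 cm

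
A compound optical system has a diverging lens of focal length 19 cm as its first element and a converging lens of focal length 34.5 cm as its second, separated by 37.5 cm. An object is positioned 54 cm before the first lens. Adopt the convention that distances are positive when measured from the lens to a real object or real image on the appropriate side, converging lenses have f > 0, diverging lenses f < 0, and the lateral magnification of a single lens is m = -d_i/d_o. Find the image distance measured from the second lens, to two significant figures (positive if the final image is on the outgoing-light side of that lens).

Lens 1: 1/d_i1 = 1/f_1 - 1/d_o1 = 1/(-19) - 1/54 = -0.07115 cm^-1, so d_i1 = -14.055 cm.
The intermediate image is virtual, 14.055 cm to the left of lens 1, so d_o2 = L - d_i1 = 37.5 - (-14.055) = 51.555 cm.
Lens 2: 1/d_i2 = 1/f_2 - 1/d_o2 = 1/34.5 - 1/(51.555) = 0.00959 cm^-1, so d_i2 = 104.290 cm.

100 cm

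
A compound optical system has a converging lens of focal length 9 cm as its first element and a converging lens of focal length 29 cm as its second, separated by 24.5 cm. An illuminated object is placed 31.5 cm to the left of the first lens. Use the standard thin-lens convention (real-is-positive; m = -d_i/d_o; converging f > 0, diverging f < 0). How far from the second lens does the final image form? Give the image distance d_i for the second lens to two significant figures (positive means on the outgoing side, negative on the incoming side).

Lens 1: 1/d_i1 = 1/f_1 - 1/d_o1 = 1/9 - 1/31.5 = 0.07937 cm^-1, so d_i1 = 12.600 cm.
That image sits 11.900 cm in front of the second lens, so d_o2 = 11.900 cm.
Lens 2: 1/d_i2 = 1/f_2 - 1/d_o2 = 1/29 - 1/(11.900) = -0.04955 cm^-1, so d_i2 = -20.181 cm.

-20 cm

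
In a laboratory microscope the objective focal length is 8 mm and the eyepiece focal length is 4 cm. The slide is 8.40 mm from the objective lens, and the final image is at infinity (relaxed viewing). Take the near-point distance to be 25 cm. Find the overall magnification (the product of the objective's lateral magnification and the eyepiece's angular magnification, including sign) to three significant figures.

-125

Convert to cm: f_obj = 8 mm = 0.8 cm; d_o = 8.40 mm = 0.84 cm.
Objective: 1/d_i = 1/f_obj - 1/d_o = 1/0.8 - 1/0.84 = 0.05952 cm^-1, so d_i = 16.800 cm.
m_obj = -d_i/d_o = -16.800/0.84 = -20.000.
Eyepiece angular magnification (image at infinity): M_eye = D/f_e = 25/4 = 6.250.
Overall M = m_obj x M_eye = (-20.000)(6.250) = -125.00.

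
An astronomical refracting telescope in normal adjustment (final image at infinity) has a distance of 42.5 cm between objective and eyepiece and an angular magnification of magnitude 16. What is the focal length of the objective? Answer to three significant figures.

40.0 cm

In normal adjustment the tube length equals f_obj + f_eye and |M| = f_obj/f_eye.
So f_obj = 16 f_eye and 16 f_eye + f_eye = 42.5 cm, giving f_eye = 42.5/17 = 2.500 cm and f_obj = 40.000 cm.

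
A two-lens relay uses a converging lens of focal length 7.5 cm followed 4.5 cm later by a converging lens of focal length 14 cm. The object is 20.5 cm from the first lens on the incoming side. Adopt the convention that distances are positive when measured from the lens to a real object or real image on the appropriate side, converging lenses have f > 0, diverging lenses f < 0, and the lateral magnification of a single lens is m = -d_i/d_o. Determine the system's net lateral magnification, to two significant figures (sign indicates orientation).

Applying the thin-lens equation to the first lens, 1/7.5 = 1/20.5 + 1/d_i1, which gives d_i1 = 11.827 cm.
Its lateral magnification is m_1 = -d_i1/d_o1 = -(11.827)/20.5 = -0.5769.
Since 11.827 cm > 4.5 cm, the first image lies past the second lens and serves as a virtual object: d_o2 = L - d_i1 = -7.327 cm.
Applying the thin-lens equation again with f_2 = 14 cm and d_o2 = -7.327 cm gives d_i2 = 4.810 cm.
m_2 = -(4.810)/(-7.327) = 0.6564.
The system's lateral magnification is m_1 m_2 = (-0.5769)(0.6564) = -0.3787.

-0.38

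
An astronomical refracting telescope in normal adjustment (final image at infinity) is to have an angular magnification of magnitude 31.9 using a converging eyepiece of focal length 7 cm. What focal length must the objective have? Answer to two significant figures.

220 cm

|M| = f_obj/|f_eye|, so f_obj = |M| x |f_eye| = 31.9 x 7 = 223.300 cm.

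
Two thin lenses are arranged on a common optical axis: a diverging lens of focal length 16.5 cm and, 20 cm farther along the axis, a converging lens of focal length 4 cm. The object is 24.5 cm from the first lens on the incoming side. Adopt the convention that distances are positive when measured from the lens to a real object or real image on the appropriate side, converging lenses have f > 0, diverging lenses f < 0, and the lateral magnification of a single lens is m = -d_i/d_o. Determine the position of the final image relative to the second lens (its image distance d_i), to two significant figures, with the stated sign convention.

4.6 cm

First lens: d_i1 = 1/(1/(-16.5) - 1/24.5) = -9.860 cm.
The intermediate image is virtual, 9.860 cm to the left of lens 1, so d_o2 = L - d_i1 = 20 - (-9.860) = 29.860 cm.
Second lens: d_i2 = 1/(1/4 - 1/(29.860)) = 4.619 cm.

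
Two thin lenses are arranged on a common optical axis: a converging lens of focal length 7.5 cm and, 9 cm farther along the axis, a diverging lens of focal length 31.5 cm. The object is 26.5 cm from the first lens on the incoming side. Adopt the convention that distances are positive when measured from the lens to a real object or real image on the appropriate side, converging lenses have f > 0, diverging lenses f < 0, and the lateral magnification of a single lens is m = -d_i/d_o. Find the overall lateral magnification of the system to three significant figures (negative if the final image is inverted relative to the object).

-0.414

First lens: d_i1 = 1/(1/7.5 - 1/26.5) = 10.461 cm.
m_1 = -(10.461)/26.5 = -0.3947.
This image would form 10.461 cm past lens 1, i.e. 1.461 cm beyond lens 2, so it is a virtual object for lens 2: d_o2 = 9 - 10.461 = -1.461 cm.
Second lens: d_i2 = 1/(1/(-31.5) - 1/(-1.461)) = 1.532 cm.
m_2 = -(1.532)/(-1.461) = 1.0486.
Total m = m_1 x m_2 = (-0.3947)(1.0486) = -0.4139.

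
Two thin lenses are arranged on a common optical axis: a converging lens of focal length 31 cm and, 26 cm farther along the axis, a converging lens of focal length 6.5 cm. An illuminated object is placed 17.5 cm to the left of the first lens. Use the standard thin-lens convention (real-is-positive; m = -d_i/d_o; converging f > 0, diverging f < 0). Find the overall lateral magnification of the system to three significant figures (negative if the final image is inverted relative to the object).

-0.250

Lens 1: 1/d_i1 = 1/f_1 - 1/d_o1 = 1/31 - 1/17.5 = -0.02488 cm^-1, so d_i1 = -40.185 cm.
m_1 = -(-40.185)/17.5 = 2.2963.
The intermediate image is virtual, 40.185 cm to the left of lens 1, so d_o2 = L - d_i1 = 26 - (-40.185) = 66.185 cm.
Lens 2: 1/d_i2 = 1/f_2 - 1/d_o2 = 1/6.5 - 1/(66.185) = 0.13874 cm^-1, so d_i2 = 7.208 cm.
m_2 = -(7.208)/(66.185) = -0.1089.
Overall magnification: m = m_1 m_2 = -0.2501.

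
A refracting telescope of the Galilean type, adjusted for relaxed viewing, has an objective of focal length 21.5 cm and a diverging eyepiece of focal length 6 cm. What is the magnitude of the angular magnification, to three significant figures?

|M| = f_obj/|f_eye| = 21.5/6 = 3.583.

3.58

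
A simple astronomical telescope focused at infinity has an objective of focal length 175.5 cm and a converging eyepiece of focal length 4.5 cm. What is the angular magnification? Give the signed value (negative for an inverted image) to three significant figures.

-39.0

M = -f_obj/f_eye = -175.5/(4.5) = -39.000.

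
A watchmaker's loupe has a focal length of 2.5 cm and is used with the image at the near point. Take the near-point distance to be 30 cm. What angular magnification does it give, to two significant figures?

13

M = 1 + D/f = 1 + 30/2.5 = 13.000.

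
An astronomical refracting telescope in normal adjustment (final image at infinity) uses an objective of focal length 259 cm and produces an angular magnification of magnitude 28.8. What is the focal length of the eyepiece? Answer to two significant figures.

9.0 cm

|M| = f_obj/f_eye, so f_eye = f_obj/|M| = 259/28.8 = 8.993 cm.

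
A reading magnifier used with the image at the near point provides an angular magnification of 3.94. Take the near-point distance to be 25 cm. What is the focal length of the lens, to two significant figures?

8.5 cm

For the image at the near point, M = 1 + D/f.
f = D/(M - 1) = 25/(3.94 - 1) = 8.503 cm.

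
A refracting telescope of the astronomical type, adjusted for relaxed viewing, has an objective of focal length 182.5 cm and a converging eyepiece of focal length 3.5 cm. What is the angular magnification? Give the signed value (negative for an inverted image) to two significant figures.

M = -f_obj/f_eye = -182.5/(3.5) = -52.143.

-52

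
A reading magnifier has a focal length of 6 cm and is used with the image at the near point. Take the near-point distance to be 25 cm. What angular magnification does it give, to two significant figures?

M = 1 + D/f = 1 + 25/6 = 5.167.

5.2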